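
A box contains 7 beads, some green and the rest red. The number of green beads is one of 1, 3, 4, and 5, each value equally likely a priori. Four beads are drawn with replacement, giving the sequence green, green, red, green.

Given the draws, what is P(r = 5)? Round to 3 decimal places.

0.450

For each hypothesis, P(data | H) works out to: P(data | r = 1) = (1/7)(1/7)(6/7)(1/7) = 0.002499; P(data | r = 3) = (3/7)(3/7)(4/7)(3/7) = 0.044981; P(data | r = 4) = (4/7)(4/7)(3/7)(4/7) = 0.079967; P(data | r = 5) = (5/7)(5/7)(2/7)(5/7) = 0.10412.
The prior-weighted likelihoods are 1/4 · 0.002499 = 0.00062474, 1/4 · 0.044981 = 0.011245, 1/4 · 0.079967 = 0.019992, 1/4 · 0.10412 = 0.026031; summing to 0.057893.
Therefore the posterior P(r = 5 | data) = (0.026031) / (0.057893) = 0.44964.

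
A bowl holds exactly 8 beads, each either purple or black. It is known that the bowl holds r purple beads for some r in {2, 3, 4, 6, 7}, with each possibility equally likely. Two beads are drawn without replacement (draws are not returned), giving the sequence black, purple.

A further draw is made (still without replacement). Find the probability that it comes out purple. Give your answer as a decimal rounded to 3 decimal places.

0.516

The likelihood of the observed sequence under each hypothesis: P(data | r = 2) = (6/8)(2/7) = 3/14; P(data | r = 3) = (5/8)(3/7) = 15/56; P(data | r = 4) = (4/8)(4/7) = 2/7; P(data | r = 6) = (2/8)(6/7) = 3/14; P(data | r = 7) = (1/8)(7/7) = 1/8.
Weighting by the prior gives 1/5 · 3/14 = 3/70, 1/5 · 15/56 = 3/56, 1/5 · 2/7 = 2/35, 1/5 · 3/14 = 3/70, 1/5 · 1/8 = 1/40; summing to 31/140.
Normalising, the posterior is P(r = 2 | data) = 6/31, P(r = 3 | data) = 15/62, P(r = 4 | data) = 8/31, P(r = 6 | data) = 6/31, P(r = 7 | data) = 7/62.
So P(purple next | data) = Σ P(purple next | H) P(H | data) = (1/6)(6/31) + (1/3)(15/62) + (1/2)(8/31) + (5/6)(6/31) + (1)(7/62) = 16/31.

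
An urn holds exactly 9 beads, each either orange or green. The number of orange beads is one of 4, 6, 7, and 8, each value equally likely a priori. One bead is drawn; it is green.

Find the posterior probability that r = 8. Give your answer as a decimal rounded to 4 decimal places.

Under each hypothesis, the probability of this draw is: P(data | r = 4) = (5/9) = 5/9; P(data | r = 6) = (3/9) = 1/3; P(data | r = 7) = (2/9) = 2/9; P(data | r = 8) = (1/9) = 1/9.
The prior-weighted likelihoods are 1/4 · 5/9 = 5/36, 1/4 · 1/3 = 1/12, 1/4 · 2/9 = 1/18, 1/4 · 1/9 = 1/36; these sum to 11/36.
Hence P(r = 8 | data) = (1/36) / (11/36) = 1/11.

0.0909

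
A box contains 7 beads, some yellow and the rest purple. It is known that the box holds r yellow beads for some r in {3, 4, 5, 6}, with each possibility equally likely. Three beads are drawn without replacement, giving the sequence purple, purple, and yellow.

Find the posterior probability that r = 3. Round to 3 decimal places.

For each hypothesis, P(data | H) works out to: P(data | r = 3) = (4/7)(3/6)(3/5) = 6/35; P(data | r = 4) = (3/7)(2/6)(4/5) = 4/35; P(data | r = 5) = (2/7)(1/6)(5/5) = 1/21; P(data | r = 6) = (1/7)(0/6) = 0.
Multiplying each by its prior: 1/4 · 6/35 = 3/70, 1/4 · 4/35 = 1/35, 1/4 · 1/21 = 1/84, 1/4 · 0 = 0; summing to 1/12.
So P(r = 3 | data) = (3/70) / (1/12) = 18/35.

0.514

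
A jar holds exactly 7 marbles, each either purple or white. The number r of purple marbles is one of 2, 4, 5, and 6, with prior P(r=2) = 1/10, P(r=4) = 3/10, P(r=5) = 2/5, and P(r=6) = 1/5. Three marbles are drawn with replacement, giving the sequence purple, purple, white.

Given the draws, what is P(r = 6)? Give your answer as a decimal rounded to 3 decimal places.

0.165

Compute the likelihood of the observed sequence for each case: P(data | r = 2) = (2/7)(2/7)(5/7) = 0.058309; P(data | r = 4) = (4/7)(4/7)(3/7) = 0.13994; P(data | r = 5) = (5/7)(5/7)(2/7) = 0.14577; P(data | r = 6) = (6/7)(6/7)(1/7) = 0.10496.
Weighting by the prior gives 1/10 · 0.058309 = 0.0058309, 3/10 · 0.13994 = 0.041983, 2/5 · 0.14577 = 0.058309, 1/5 · 0.10496 = 0.020991; these sum to 0.12711.
Hence P(r = 6 | data) = (0.020991) / (0.12711) = 0.16514.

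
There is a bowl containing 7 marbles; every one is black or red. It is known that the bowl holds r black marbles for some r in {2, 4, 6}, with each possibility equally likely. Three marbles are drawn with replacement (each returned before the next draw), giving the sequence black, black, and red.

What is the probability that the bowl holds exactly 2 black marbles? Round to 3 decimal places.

0.192

The likelihood of the observed sequence under each hypothesis: P(data | r = 2) = (2/7)(2/7)(5/7) = 0.058309; P(data | r = 4) = (4/7)(4/7)(3/7) = 0.13994; P(data | r = 6) = (6/7)(6/7)(1/7) = 0.10496.
The prior-weighted likelihoods are 1/3 · 0.058309 = 0.019436, 1/3 · 0.13994 = 0.046647, 1/3 · 0.10496 = 0.034985; with total 0.10107.
By Bayes' rule, P(r = 2 | data) = (0.019436) / (0.10107) = 0.19231.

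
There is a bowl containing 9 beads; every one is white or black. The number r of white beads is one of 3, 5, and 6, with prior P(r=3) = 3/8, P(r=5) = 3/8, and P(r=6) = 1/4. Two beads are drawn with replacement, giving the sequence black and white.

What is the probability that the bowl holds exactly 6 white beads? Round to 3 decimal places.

0.240

Compute the likelihood of the observed sequence for each case: P(data | r = 3) = (6/9)(3/9) = 2/9; P(data | r = 5) = (4/9)(5/9) = 20/81; P(data | r = 6) = (3/9)(6/9) = 2/9.
Weighting by the prior gives 3/8 · 2/9 = 1/12, 3/8 · 20/81 = 5/54, 1/4 · 2/9 = 1/18; these sum to 25/108.
So P(r = 6 | data) = (1/18) / (25/108) = 6/25.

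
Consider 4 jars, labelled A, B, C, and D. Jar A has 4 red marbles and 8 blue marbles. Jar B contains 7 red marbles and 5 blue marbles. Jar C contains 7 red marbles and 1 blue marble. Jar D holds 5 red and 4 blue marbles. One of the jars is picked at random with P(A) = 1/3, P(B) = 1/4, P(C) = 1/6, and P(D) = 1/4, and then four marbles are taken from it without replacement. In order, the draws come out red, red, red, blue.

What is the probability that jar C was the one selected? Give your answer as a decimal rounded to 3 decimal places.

0.306

The likelihood of the observed sequence under each hypothesis: P(data | jar A) = (4/12)(3/11)(2/10)(8/9) = 0.016162; P(data | jar B) = (7/12)(6/11)(5/10)(5/9) = 0.088384; P(data | jar C) = (7/8)(6/7)(5/6)(1/5) = 0.125; P(data | jar D) = (5/9)(4/8)(3/7)(4/6) = 0.079365.
Weighting by the prior gives 1/3 · 0.016162 = 0.0053872, 1/4 · 0.088384 = 0.022096, 1/6 · 0.125 = 0.020833, 1/4 · 0.079365 = 0.019841; these sum to 0.068158.
Therefore the posterior P(jar C | data) = (0.020833) / (0.068158) = 0.30566.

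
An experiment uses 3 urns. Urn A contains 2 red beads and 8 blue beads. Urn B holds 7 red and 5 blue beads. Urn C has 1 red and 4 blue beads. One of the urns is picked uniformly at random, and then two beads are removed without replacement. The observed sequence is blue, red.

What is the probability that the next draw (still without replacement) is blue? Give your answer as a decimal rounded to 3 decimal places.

For each hypothesis, P(data | H) works out to: P(data | urn A) = (8/10)(2/9) = 0.17778; P(data | urn B) = (5/12)(7/11) = 0.26515; P(data | urn C) = (4/5)(1/4) = 0.2.
The prior-weighted likelihoods are 1/3 · 0.17778 = 0.059259, 1/3 · 0.26515 = 0.088384, 1/3 · 0.2 = 0.066667; with total 0.21431.
Normalising, the posterior is P(urn A | data) = 0.27651, P(urn B | data) = 0.41241, P(urn C | data) = 0.31108.
So P(blue next | data) = Σ P(blue next | H) P(H | data) = (7/8)(0.27651) + (2/5)(0.41241) + (1)(0.31108) = 0.71799.

0.718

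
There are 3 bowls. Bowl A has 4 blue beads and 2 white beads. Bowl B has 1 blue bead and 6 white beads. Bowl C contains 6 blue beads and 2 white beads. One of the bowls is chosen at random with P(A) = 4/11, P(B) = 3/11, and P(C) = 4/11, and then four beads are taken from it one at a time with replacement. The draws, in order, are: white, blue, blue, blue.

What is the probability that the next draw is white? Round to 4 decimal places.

0.2955

The likelihood of the observed sequence under each hypothesis: P(data | bowl A) = (2/6)(4/6)(4/6)(4/6) = 0.098765; P(data | bowl B) = (6/7)(1/7)(1/7)(1/7) = 0.002499; P(data | bowl C) = (2/8)(6/8)(6/8)(6/8) = 0.10547.
Multiplying each by its prior: 4/11 · 0.098765 = 0.035915, 3/11 · 0.002499 = 0.00068153, 4/11 · 0.10547 = 0.038352; summing to 0.074949.
Dividing through by the total gives posterior P(bowl A | data) = 0.47919, P(bowl B | data) = 0.0090934, P(bowl C | data) = 0.51171.
So P(white next | data) = Σ P(white next | H) P(H | data) = (1/3)(0.47919) + (6/7)(0.0090934) + (1/4)(0.51171) = 0.29545.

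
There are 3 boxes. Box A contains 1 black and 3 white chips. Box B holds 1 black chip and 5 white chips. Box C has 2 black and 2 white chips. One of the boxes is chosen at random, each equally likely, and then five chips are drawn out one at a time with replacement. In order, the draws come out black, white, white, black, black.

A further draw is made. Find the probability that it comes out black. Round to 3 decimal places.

0.424

Under each hypothesis, the probability of the observed sequence is: P(data | box A) = (1/4)(3/4)(3/4)(1/4)(1/4) = 0.0087891; P(data | box B) = (1/6)(5/6)(5/6)(1/6)(1/6) = 0.003215; P(data | box C) = (2/4)(2/4)(2/4)(2/4)(2/4) = 0.03125.
Multiplying each by its prior: 1/3 · 0.0087891 = 0.0029297, 1/3 · 0.003215 = 0.0010717, 1/3 · 0.03125 = 0.010417; these sum to 0.014418.
Dividing through by the total gives posterior P(box A | data) = 0.2032, P(box B | data) = 0.074329, P(box C | data) = 0.72248.
The predictive probability is P(black next | data) = (1/4)(0.2032) + (1/6)(0.074329) + (1/2)(0.72248) = 0.42442.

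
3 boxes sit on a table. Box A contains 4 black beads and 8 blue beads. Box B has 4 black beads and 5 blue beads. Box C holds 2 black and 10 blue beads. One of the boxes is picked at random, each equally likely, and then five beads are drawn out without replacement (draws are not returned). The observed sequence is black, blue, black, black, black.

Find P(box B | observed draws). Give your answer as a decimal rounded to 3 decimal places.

0.797

For each hypothesis, P(data | H) works out to: P(data | box A) = (4/12)(8/11)(3/10)(2/9)(1/8) = 0.0020202; P(data | box B) = (4/9)(5/8)(3/7)(2/6)(1/5) = 0.0079365; P(data | box C) = (2/12)(10/11)(1/10)(0/9) = 0.
The prior-weighted likelihoods are 1/3 · 0.0020202 = 0.0006734, 1/3 · 0.0079365 = 0.0026455, 1/3 · 0 = 0; these sum to 0.0033189.
By Bayes' rule, P(box B | data) = (0.0026455) / (0.0033189) = 0.7971.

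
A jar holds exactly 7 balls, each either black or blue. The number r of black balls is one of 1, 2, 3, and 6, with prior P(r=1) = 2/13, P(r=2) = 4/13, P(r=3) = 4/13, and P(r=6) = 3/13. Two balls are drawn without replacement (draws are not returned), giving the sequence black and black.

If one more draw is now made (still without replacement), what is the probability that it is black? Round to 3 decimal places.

Under each hypothesis, the probability of the observed sequence is: P(data | r = 1) = (1/7)(0/6) = 0; P(data | r = 2) = (2/7)(1/6) = 1/21; P(data | r = 3) = (3/7)(2/6) = 1/7; P(data | r = 6) = (6/7)(5/6) = 5/7.
Multiplying each by its prior: 2/13 · 0 = 0, 4/13 · 1/21 = 4/273, 4/13 · 1/7 = 4/91, 3/13 · 5/7 = 15/91; summing to 61/273.
Normalising, the posterior is P(r = 1 | data) = 0, P(r = 2 | data) = 4/61, P(r = 3 | data) = 12/61, P(r = 6 | data) = 45/61.
The predictive probability is P(black next | data) = (0)(4/61) + (1/5)(12/61) + (4/5)(45/61) = 192/305.

0.630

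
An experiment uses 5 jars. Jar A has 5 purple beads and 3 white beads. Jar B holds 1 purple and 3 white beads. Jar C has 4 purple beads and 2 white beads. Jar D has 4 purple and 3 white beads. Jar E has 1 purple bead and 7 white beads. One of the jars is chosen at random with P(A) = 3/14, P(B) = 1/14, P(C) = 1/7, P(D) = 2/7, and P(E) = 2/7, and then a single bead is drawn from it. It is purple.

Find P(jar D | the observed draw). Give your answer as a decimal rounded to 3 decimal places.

0.366

For each hypothesis, P(data | H) works out to: P(data | jar A) = (5/8) = 0.625; P(data | jar B) = (1/4) = 0.25; P(data | jar C) = (4/6) = 0.66667; P(data | jar D) = (4/7) = 0.57143; P(data | jar E) = (1/8) = 0.125.
Multiplying each by its prior: 3/14 · 0.625 = 0.13393, 1/14 · 0.25 = 0.017857, 1/7 · 0.66667 = 0.095238, 2/7 · 0.57143 = 0.16327, 2/7 · 0.125 = 0.035714; summing to 0.446.
So P(jar D | data) = (0.16327) / (0.446) = 0.36606.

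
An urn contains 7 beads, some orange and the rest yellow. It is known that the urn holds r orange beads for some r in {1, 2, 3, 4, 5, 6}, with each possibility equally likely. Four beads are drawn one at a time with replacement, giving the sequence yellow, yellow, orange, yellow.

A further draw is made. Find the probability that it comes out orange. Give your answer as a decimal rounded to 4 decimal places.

Under each hypothesis, the probability of the observed sequence is: P(data | r = 1) = (6/7)(6/7)(1/7)(6/7) = 0.089963; P(data | r = 2) = (5/7)(5/7)(2/7)(5/7) = 0.10412; P(data | r = 3) = (4/7)(4/7)(3/7)(4/7) = 0.079967; P(data | r = 4) = (3/7)(3/7)(4/7)(3/7) = 0.044981; P(data | r = 5) = (2/7)(2/7)(5/7)(2/7) = 0.01666; P(data | r = 6) = (1/7)(1/7)(6/7)(1/7) = 0.002499.
The prior-weighted likelihoods are 1/6 · 0.089963 = 0.014994, 1/6 · 0.10412 = 0.017354, 1/6 · 0.079967 = 0.013328, 1/6 · 0.044981 = 0.0074969, 1/6 · 0.01666 = 0.0027766, 1/6 · 0.002499 = 0.00041649; summing to 0.056365.
The posterior is then P(r = 1 | data) = 0.26601, P(r = 2 | data) = 0.30788, P(r = 3 | data) = 0.23645, P(r = 4 | data) = 0.133, P(r = 5 | data) = 0.049261, P(r = 6 | data) = 0.0073892.
So P(orange next | data) = Σ P(orange next | H) P(H | data) = (1/7)(0.26601) + (2/7)(0.30788) + (3/7)(0.23645) + (4/7)(0.133) + (5/7)(0.049261) + (6/7)(0.0073892) = 0.34483.

0.3448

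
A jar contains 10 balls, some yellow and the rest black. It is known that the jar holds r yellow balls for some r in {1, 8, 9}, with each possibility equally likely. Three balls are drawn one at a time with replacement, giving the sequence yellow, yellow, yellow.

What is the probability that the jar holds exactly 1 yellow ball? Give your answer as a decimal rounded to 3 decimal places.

0.001

Compute the likelihood of the observed sequence for each case: P(data | r = 1) = (1/10)(1/10)(1/10) = 0.001; P(data | r = 8) = (8/10)(8/10)(8/10) = 0.512; P(data | r = 9) = (9/10)(9/10)(9/10) = 0.729.
Multiplying each by its prior: 1/3 · 0.001 = 0.00033333, 1/3 · 0.512 = 0.17067, 1/3 · 0.729 = 0.243; summing to 0.414.
By Bayes' rule, P(r = 1 | data) = (0.00033333) / (0.414) = 0.00080515.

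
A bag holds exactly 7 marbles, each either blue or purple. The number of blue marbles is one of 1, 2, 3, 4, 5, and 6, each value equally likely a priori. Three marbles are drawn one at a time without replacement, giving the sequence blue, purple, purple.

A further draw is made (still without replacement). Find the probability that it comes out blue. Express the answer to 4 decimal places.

The likelihood of the observed sequence under each hypothesis: P(data | r = 1) = (1/7)(6/6)(5/5) = 1/7; P(data | r = 2) = (2/7)(5/6)(4/5) = 4/21; P(data | r = 3) = (3/7)(4/6)(3/5) = 6/35; P(data | r = 4) = (4/7)(3/6)(2/5) = 4/35; P(data | r = 5) = (5/7)(2/6)(1/5) = 1/21; P(data | r = 6) = (6/7)(1/6)(0/5) = 0.
The prior-weighted likelihoods are 1/6 · 1/7 = 1/42, 1/6 · 4/21 = 2/63, 1/6 · 6/35 = 1/35, 1/6 · 4/35 = 2/105, 1/6 · 1/21 = 1/126, 1/6 · 0 = 0; with total 1/9.
The posterior is then P(r = 1 | data) = 3/14, P(r = 2 | data) = 2/7, P(r = 3 | data) = 9/35, P(r = 4 | data) = 6/35, P(r = 5 | data) = 1/14, P(r = 6 | data) = 0.
So P(blue next | data) = Σ P(blue next | H) P(H | data) = (0)(3/14) + (1/4)(2/7) + (1/2)(9/35) + (3/4)(6/35) + (1)(1/14) = 2/5.

0.4000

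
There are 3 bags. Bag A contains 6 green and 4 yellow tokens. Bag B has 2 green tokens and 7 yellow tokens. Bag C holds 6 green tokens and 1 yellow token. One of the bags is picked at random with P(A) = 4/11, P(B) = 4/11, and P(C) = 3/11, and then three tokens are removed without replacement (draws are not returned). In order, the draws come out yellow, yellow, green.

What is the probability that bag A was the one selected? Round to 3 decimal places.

For each hypothesis, P(data | H) works out to: P(data | bag A) = (4/10)(3/9)(6/8) = 1/10; P(data | bag B) = (7/9)(6/8)(2/7) = 1/6; P(data | bag C) = (1/7)(0/6) = 0.
Weighting by the prior gives 4/11 · 1/10 = 2/55, 4/11 · 1/6 = 2/33, 3/11 · 0 = 0; summing to 16/165.
Hence P(bag A | data) = (2/55) / (16/165) = 3/8.

0.375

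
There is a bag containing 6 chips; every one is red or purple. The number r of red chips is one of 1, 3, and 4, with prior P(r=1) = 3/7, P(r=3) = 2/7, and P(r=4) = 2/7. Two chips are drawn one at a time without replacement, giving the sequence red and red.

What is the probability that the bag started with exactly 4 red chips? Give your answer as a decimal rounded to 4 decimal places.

The likelihood of the observed sequence under each hypothesis: P(data | r = 1) = (1/6)(0/5) = 0; P(data | r = 3) = (3/6)(2/5) = 1/5; P(data | r = 4) = (4/6)(3/5) = 2/5.
The prior-weighted likelihoods are 3/7 · 0 = 0, 2/7 · 1/5 = 2/35, 2/7 · 2/5 = 4/35; these sum to 6/35.
By Bayes' rule, P(r = 4 | data) = (4/35) / (6/35) = 2/3.

0.6667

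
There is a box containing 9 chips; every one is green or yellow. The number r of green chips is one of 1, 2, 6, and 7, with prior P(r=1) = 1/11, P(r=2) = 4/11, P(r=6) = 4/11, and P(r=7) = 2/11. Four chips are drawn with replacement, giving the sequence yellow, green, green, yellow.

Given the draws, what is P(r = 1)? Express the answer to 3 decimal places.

Under each hypothesis, the probability of the observed sequence is: P(data | r = 1) = (8/9)(1/9)(1/9)(8/9) = 0.0097546; P(data | r = 2) = (7/9)(2/9)(2/9)(7/9) = 0.029873; P(data | r = 6) = (3/9)(6/9)(6/9)(3/9) = 0.049383; P(data | r = 7) = (2/9)(7/9)(7/9)(2/9) = 0.029873.
The prior-weighted likelihoods are 1/11 · 0.0097546 = 0.00088678, 4/11 · 0.029873 = 0.010863, 4/11 · 0.049383 = 0.017957, 2/11 · 0.029873 = 0.0054315; these sum to 0.035139.
By Bayes' rule, P(r = 1 | data) = (0.00088678) / (0.035139) = 0.025237.

0.025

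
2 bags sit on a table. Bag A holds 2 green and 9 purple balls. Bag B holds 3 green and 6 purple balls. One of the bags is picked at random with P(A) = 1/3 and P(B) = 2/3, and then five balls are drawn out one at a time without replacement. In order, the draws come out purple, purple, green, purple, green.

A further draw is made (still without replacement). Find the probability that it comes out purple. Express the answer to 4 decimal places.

0.7901

Compute the likelihood of the observed sequence for each case: P(data | bag A) = (9/11)(8/10)(2/9)(7/8)(1/7) = 0.018182; P(data | bag B) = (6/9)(5/8)(3/7)(4/6)(2/5) = 0.047619.
Weighting by the prior gives 1/3 · 0.018182 = 0.0060606, 2/3 · 0.047619 = 0.031746; with total 0.037807.
Dividing through by the total gives posterior P(bag A | data) = 0.16031, P(bag B | data) = 0.83969.
Averaging over the posterior, P(purple next | data) = (1)(0.16031) + (3/4)(0.83969) = 0.79008.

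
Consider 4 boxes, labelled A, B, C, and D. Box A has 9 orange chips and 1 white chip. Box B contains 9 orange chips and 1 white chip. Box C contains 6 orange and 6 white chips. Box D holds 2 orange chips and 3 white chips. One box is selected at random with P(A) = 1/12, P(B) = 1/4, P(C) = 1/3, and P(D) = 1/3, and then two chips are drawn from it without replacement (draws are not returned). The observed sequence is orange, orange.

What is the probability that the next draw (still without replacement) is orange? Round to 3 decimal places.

Under each hypothesis, the probability of the observed sequence is: P(data | box A) = (9/10)(8/9) = 4/5; P(data | box B) = (9/10)(8/9) = 4/5; P(data | box C) = (6/12)(5/11) = 5/22; P(data | box D) = (2/5)(1/4) = 1/10.
Multiplying each by its prior: 1/12 · 4/5 = 1/15, 1/4 · 4/5 = 1/5, 1/3 · 5/22 = 5/66, 1/3 · 1/10 = 1/30; with total 62/165.
Dividing through by the total gives posterior P(box A | data) = 11/62, P(box B | data) = 33/62, P(box C | data) = 25/124, P(box D | data) = 11/124.
Averaging over the posterior, P(orange next | data) = (7/8)(11/62) + (7/8)(33/62) + (2/5)(25/124) + (0)(11/124) = 87/124.

0.702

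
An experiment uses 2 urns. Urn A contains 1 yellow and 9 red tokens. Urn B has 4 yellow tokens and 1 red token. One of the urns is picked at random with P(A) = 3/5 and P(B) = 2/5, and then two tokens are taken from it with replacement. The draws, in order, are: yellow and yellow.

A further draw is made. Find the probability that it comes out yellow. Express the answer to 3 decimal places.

Under each hypothesis, the probability of the observed sequence is: P(data | urn A) = (1/10)(1/10) = 1/100; P(data | urn B) = (4/5)(4/5) = 16/25.
Weighting by the prior gives 3/5 · 1/100 = 3/500, 2/5 · 16/25 = 32/125; these sum to 131/500.
Normalising, the posterior is P(urn A | data) = 0.022901, P(urn B | data) = 0.9771.
Averaging over the posterior, P(yellow next | data) = (1/10)(0.022901) + (4/5)(0.9771) = 0.78397.

0.784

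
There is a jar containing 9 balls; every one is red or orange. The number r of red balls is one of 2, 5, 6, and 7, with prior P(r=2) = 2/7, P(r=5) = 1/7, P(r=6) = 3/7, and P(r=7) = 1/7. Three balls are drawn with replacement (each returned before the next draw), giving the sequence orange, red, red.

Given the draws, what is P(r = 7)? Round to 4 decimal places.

Compute the likelihood of the observed sequence for each case: P(data | r = 2) = (7/9)(2/9)(2/9) = 0.038409; P(data | r = 5) = (4/9)(5/9)(5/9) = 0.13717; P(data | r = 6) = (3/9)(6/9)(6/9) = 0.14815; P(data | r = 7) = (2/9)(7/9)(7/9) = 0.13443.
Multiplying each by its prior: 2/7 · 0.038409 = 0.010974, 1/7 · 0.13717 = 0.019596, 3/7 · 0.14815 = 0.063492, 1/7 · 0.13443 = 0.019204; these sum to 0.11327.
Hence P(r = 7 | data) = (0.019204) / (0.11327) = 0.16955.

0.1696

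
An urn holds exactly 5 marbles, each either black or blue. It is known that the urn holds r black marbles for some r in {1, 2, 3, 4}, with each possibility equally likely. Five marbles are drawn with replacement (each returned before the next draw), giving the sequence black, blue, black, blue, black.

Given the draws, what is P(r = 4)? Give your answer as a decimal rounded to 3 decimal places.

0.246

The likelihood of the observed sequence under each hypothesis: P(data | r = 1) = (1/5)(4/5)(1/5)(4/5)(1/5) = 0.00512; P(data | r = 2) = (2/5)(3/5)(2/5)(3/5)(2/5) = 0.02304; P(data | r = 3) = (3/5)(2/5)(3/5)(2/5)(3/5) = 0.03456; P(data | r = 4) = (4/5)(1/5)(4/5)(1/5)(4/5) = 0.02048.
Weighting by the prior gives 1/4 · 0.00512 = 0.00128, 1/4 · 0.02304 = 0.00576, 1/4 · 0.03456 = 0.00864, 1/4 · 0.02048 = 0.00512; these sum to 0.0208.
So P(r = 4 | data) = (0.00512) / (0.0208) = 0.24615.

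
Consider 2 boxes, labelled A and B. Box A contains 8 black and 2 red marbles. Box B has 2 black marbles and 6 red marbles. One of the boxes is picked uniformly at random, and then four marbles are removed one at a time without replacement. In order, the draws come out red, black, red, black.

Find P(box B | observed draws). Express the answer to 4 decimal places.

0.6164

The likelihood of the observed sequence under each hypothesis: P(data | box A) = (2/10)(8/9)(1/8)(7/7) = 0.022222; P(data | box B) = (6/8)(2/7)(5/6)(1/5) = 0.035714.
Weighting by the prior gives 1/2 · 0.022222 = 0.011111, 1/2 · 0.035714 = 0.017857; these sum to 0.028968.
By Bayes' rule, P(box B | data) = (0.017857) / (0.028968) = 0.61644.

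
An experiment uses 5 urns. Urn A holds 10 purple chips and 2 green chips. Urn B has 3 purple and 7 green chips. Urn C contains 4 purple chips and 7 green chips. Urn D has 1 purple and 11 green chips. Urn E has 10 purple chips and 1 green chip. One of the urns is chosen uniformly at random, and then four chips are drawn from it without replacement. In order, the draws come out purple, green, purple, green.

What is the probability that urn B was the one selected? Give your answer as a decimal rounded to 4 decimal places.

0.3882

For each hypothesis, P(data | H) works out to: P(data | urn A) = (10/12)(2/11)(9/10)(1/9) = 1/66; P(data | urn B) = (3/10)(7/9)(2/8)(6/7) = 1/20; P(data | urn C) = (4/11)(7/10)(3/9)(6/8) = 7/110; P(data | urn D) = (1/12)(11/11)(0/10) = 0; P(data | urn E) = (10/11)(1/10)(9/9)(0/8) = 0.
The prior-weighted likelihoods are 1/5 · 1/66 = 1/330, 1/5 · 1/20 = 1/100, 1/5 · 7/110 = 7/550, 1/5 · 0 = 0, 1/5 · 0 = 0; with total 17/660.
Therefore the posterior P(urn B | data) = (1/100) / (17/660) = 33/85.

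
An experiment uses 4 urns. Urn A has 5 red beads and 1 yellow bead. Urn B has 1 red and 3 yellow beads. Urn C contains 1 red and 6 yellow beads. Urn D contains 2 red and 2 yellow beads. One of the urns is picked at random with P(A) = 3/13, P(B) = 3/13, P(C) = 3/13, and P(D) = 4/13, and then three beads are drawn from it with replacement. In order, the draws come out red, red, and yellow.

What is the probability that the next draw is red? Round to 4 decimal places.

Under each hypothesis, the probability of the observed sequence is: P(data | urn A) = (5/6)(5/6)(1/6) = 0.11574; P(data | urn B) = (1/4)(1/4)(3/4) = 0.046875; P(data | urn C) = (1/7)(1/7)(6/7) = 0.017493; P(data | urn D) = (2/4)(2/4)(2/4) = 0.125.
Multiplying each by its prior: 3/13 · 0.11574 = 0.026709, 3/13 · 0.046875 = 0.010817, 3/13 · 0.017493 = 0.0040368, 4/13 · 0.125 = 0.038462; with total 0.080025.
Normalising, the posterior is P(urn A | data) = 0.33376, P(urn B | data) = 0.13517, P(urn C | data) = 0.050444, P(urn D | data) = 0.48062.
The predictive probability is P(red next | data) = (5/6)(0.33376) + (1/4)(0.13517) + (1/7)(0.050444) + (1/2)(0.48062) = 0.55945.

0.5594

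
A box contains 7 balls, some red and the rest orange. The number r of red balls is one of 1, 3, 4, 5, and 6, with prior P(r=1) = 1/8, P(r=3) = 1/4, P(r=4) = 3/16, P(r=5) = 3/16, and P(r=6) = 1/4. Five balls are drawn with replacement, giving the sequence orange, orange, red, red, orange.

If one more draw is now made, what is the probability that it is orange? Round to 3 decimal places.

Compute the likelihood of the observed sequence for each case: P(data | r = 1) = (6/7)(6/7)(1/7)(1/7)(6/7) = 0.012852; P(data | r = 3) = (4/7)(4/7)(3/7)(3/7)(4/7) = 0.034271; P(data | r = 4) = (3/7)(3/7)(4/7)(4/7)(3/7) = 0.025704; P(data | r = 5) = (2/7)(2/7)(5/7)(5/7)(2/7) = 0.0119; P(data | r = 6) = (1/7)(1/7)(6/7)(6/7)(1/7) = 0.002142.
Multiplying each by its prior: 1/8 · 0.012852 = 0.0016065, 1/4 · 0.034271 = 0.0085679, 3/16 · 0.025704 = 0.0048194, 3/16 · 0.0119 = 0.0022312, 1/4 · 0.002142 = 0.00053549; summing to 0.01776.
The posterior is then P(r = 1 | data) = 0.090452, P(r = 3 | data) = 0.48241, P(r = 4 | data) = 0.27136, P(r = 5 | data) = 0.12563, P(r = 6 | data) = 0.030151.
The predictive probability is P(orange next | data) = (6/7)(0.090452) + (4/7)(0.48241) + (3/7)(0.27136) + (2/7)(0.12563) + (1/7)(0.030151) = 0.50969.

0.510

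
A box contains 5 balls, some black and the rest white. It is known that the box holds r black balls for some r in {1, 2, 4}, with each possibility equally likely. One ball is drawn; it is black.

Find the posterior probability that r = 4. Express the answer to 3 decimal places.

0.571

Under each hypothesis, the probability of this draw is: P(data | r = 1) = (1/5) = 1/5; P(data | r = 2) = (2/5) = 2/5; P(data | r = 4) = (4/5) = 4/5.
The prior-weighted likelihoods are 1/3 · 1/5 = 1/15, 1/3 · 2/5 = 2/15, 1/3 · 4/5 = 4/15; these sum to 7/15.
Therefore the posterior P(r = 4 | data) = (4/15) / (7/15) = 4/7.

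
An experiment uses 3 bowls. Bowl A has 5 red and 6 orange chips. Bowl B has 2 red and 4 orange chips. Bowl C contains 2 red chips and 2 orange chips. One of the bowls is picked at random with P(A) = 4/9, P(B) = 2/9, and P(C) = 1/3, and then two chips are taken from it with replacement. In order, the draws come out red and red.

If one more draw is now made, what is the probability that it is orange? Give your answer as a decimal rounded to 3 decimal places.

0.541

Under each hypothesis, the probability of the observed sequence is: P(data | bowl A) = (5/11)(5/11) = 0.20661; P(data | bowl B) = (2/6)(2/6) = 0.11111; P(data | bowl C) = (2/4)(2/4) = 0.25.
The prior-weighted likelihoods are 4/9 · 0.20661 = 0.091827, 2/9 · 0.11111 = 0.024691, 1/3 · 0.25 = 0.083333; summing to 0.19985.
Dividing through by the total gives posterior P(bowl A | data) = 0.45948, P(bowl B | data) = 0.12355, P(bowl C | data) = 0.41698.
So P(orange next | data) = Σ P(orange next | H) P(H | data) = (6/11)(0.45948) + (2/3)(0.12355) + (1/2)(0.41698) = 0.54148.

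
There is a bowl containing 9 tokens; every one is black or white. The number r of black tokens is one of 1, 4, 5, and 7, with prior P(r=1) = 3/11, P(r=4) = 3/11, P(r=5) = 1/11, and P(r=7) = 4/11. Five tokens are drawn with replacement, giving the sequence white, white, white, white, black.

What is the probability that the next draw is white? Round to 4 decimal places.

0.7324

For each hypothesis, P(data | H) works out to: P(data | r = 1) = (8/9)(8/9)(8/9)(8/9)(1/9) = 0.069366; P(data | r = 4) = (5/9)(5/9)(5/9)(5/9)(4/9) = 0.042338; P(data | r = 5) = (4/9)(4/9)(4/9)(4/9)(5/9) = 0.021677; P(data | r = 7) = (2/9)(2/9)(2/9)(2/9)(7/9) = 0.0018967.
Multiplying each by its prior: 3/11 · 0.069366 = 0.018918, 3/11 · 0.042338 = 0.011547, 1/11 · 0.021677 = 0.0019706, 4/11 · 0.0018967 = 0.00068972; these sum to 0.033125.
Dividing through by the total gives posterior P(r = 1 | data) = 0.57111, P(r = 4 | data) = 0.34858, P(r = 5 | data) = 0.059491, P(r = 7 | data) = 0.020822.
So P(white next | data) = Σ P(white next | H) P(H | data) = (8/9)(0.57111) + (5/9)(0.34858) + (4/9)(0.059491) + (2/9)(0.020822) = 0.73237.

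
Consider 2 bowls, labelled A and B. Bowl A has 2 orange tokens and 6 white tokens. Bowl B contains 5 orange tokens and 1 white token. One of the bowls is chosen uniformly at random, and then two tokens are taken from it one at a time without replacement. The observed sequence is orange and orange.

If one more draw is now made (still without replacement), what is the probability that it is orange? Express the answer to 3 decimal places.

0.712

Under each hypothesis, the probability of the observed sequence is: P(data | bowl A) = (2/8)(1/7) = 1/28; P(data | bowl B) = (5/6)(4/5) = 2/3.
The prior-weighted likelihoods are 1/2 · 1/28 = 1/56, 1/2 · 2/3 = 1/3; summing to 59/168.
Dividing through by the total gives posterior P(bowl A | data) = 3/59, P(bowl B | data) = 56/59.
Averaging over the posterior, P(orange next | data) = (0)(3/59) + (3/4)(56/59) = 42/59.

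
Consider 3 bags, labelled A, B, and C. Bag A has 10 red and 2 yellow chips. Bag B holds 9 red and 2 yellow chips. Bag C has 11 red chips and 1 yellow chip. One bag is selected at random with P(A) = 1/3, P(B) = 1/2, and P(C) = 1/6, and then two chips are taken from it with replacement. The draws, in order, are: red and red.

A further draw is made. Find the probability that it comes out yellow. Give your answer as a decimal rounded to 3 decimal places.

The likelihood of the observed sequence under each hypothesis: P(data | bag A) = (10/12)(10/12) = 0.69444; P(data | bag B) = (9/11)(9/11) = 0.66942; P(data | bag C) = (11/12)(11/12) = 0.84028.
The prior-weighted likelihoods are 1/3 · 0.69444 = 0.23148, 1/2 · 0.66942 = 0.33471, 1/6 · 0.84028 = 0.14005; these sum to 0.70624.
Dividing through by the total gives posterior P(bag A | data) = 0.32777, P(bag B | data) = 0.47393, P(bag C | data) = 0.1983.
So P(yellow next | data) = Σ P(yellow next | H) P(H | data) = (1/6)(0.32777) + (2/11)(0.47393) + (1/12)(0.1983) = 0.15732.

0.157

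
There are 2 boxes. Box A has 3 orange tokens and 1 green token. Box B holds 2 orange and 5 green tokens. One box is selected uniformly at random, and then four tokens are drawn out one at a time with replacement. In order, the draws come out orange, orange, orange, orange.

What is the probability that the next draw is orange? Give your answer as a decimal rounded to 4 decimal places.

Under each hypothesis, the probability of the observed sequence is: P(data | box A) = (3/4)(3/4)(3/4)(3/4) = 0.31641; P(data | box B) = (2/7)(2/7)(2/7)(2/7) = 0.0066639.
Weighting by the prior gives 1/2 · 0.31641 = 0.1582, 1/2 · 0.0066639 = 0.0033319; these sum to 0.16154.
Dividing through by the total gives posterior P(box A | data) = 0.97937, P(box B | data) = 0.020627.
So P(orange next | data) = Σ P(orange next | H) P(H | data) = (3/4)(0.97937) + (2/7)(0.020627) = 0.74042.

0.7404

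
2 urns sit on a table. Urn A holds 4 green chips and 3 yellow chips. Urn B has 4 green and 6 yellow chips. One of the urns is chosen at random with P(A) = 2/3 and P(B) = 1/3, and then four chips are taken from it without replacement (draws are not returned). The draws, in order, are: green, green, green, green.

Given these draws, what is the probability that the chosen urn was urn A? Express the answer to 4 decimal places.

0.9231

For each hypothesis, P(data | H) works out to: P(data | urn A) = (4/7)(3/6)(2/5)(1/4) = 1/35; P(data | urn B) = (4/10)(3/9)(2/8)(1/7) = 1/210.
Weighting by the prior gives 2/3 · 1/35 = 2/105, 1/3 · 1/210 = 1/630; with total 13/630.
Hence P(urn A | data) = (2/105) / (13/630) = 12/13.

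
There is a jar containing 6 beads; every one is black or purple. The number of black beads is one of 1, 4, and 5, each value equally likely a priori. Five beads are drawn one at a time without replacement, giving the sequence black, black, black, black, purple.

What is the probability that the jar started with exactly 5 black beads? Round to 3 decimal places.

0.714

For each hypothesis, P(data | H) works out to: P(data | r = 1) = (1/6)(0/5) = 0; P(data | r = 4) = (4/6)(3/5)(2/4)(1/3)(2/2) = 1/15; P(data | r = 5) = (5/6)(4/5)(3/4)(2/3)(1/2) = 1/6.
Multiplying each by its prior: 1/3 · 0 = 0, 1/3 · 1/15 = 1/45, 1/3 · 1/6 = 1/18; summing to 7/90.
Hence P(r = 5 | data) = (1/18) / (7/90) = 5/7.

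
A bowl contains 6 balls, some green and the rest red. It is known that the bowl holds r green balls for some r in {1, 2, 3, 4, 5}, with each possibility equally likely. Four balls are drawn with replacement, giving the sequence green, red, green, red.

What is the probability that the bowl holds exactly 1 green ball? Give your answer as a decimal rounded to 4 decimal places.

0.0965

Compute the likelihood of the observed sequence for each case: P(data | r = 1) = (1/6)(5/6)(1/6)(5/6) = 0.01929; P(data | r = 2) = (2/6)(4/6)(2/6)(4/6) = 0.049383; P(data | r = 3) = (3/6)(3/6)(3/6)(3/6) = 0.0625; P(data | r = 4) = (4/6)(2/6)(4/6)(2/6) = 0.049383; P(data | r = 5) = (5/6)(1/6)(5/6)(1/6) = 0.01929.
Multiplying each by its prior: 1/5 · 0.01929 = 0.003858, 1/5 · 0.049383 = 0.0098765, 1/5 · 0.0625 = 0.0125, 1/5 · 0.049383 = 0.0098765, 1/5 · 0.01929 = 0.003858; with total 0.039969.
By Bayes' rule, P(r = 1 | data) = (0.003858) / (0.039969) = 0.096525.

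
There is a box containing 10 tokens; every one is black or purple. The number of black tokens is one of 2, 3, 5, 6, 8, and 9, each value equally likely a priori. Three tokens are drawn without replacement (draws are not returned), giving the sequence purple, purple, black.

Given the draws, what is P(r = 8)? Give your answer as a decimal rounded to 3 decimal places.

Compute the likelihood of the observed sequence for each case: P(data | r = 2) = (8/10)(7/9)(2/8) = 7/45; P(data | r = 3) = (7/10)(6/9)(3/8) = 7/40; P(data | r = 5) = (5/10)(4/9)(5/8) = 5/36; P(data | r = 6) = (4/10)(3/9)(6/8) = 1/10; P(data | r = 8) = (2/10)(1/9)(8/8) = 1/45; P(data | r = 9) = (1/10)(0/9) = 0.
Weighting by the prior gives 1/6 · 7/45 = 7/270, 1/6 · 7/40 = 7/240, 1/6 · 5/36 = 5/216, 1/6 · 1/10 = 1/60, 1/6 · 1/45 = 1/270, 1/6 · 0 = 0; summing to 71/720.
So P(r = 8 | data) = (1/270) / (71/720) = 8/213.

0.038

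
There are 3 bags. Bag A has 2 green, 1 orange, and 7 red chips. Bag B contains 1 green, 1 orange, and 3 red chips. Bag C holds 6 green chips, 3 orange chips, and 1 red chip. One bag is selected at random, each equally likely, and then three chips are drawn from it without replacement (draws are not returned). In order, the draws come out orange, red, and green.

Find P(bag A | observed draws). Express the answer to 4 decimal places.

Compute the likelihood of the observed sequence for each case: P(data | bag A) = (1/10)(7/9)(2/8) = 0.019444; P(data | bag B) = (1/5)(3/4)(1/3) = 0.05; P(data | bag C) = (3/10)(1/9)(6/8) = 0.025.
Multiplying each by its prior: 1/3 · 0.019444 = 0.0064815, 1/3 · 0.05 = 0.016667, 1/3 · 0.025 = 0.0083333; these sum to 0.031481.
So P(bag A | data) = (0.0064815) / (0.031481) = 0.20588.

0.2059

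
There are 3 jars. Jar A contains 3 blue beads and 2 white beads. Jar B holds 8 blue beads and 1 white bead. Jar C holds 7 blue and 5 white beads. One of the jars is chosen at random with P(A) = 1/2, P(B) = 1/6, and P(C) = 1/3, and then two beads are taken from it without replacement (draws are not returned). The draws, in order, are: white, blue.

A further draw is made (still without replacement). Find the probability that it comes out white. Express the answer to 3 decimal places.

For each hypothesis, P(data | H) works out to: P(data | jar A) = (2/5)(3/4) = 0.3; P(data | jar B) = (1/9)(8/8) = 0.11111; P(data | jar C) = (5/12)(7/11) = 0.26515.
The prior-weighted likelihoods are 1/2 · 0.3 = 0.15, 1/6 · 0.11111 = 0.018519, 1/3 · 0.26515 = 0.088384; with total 0.2569.
Dividing through by the total gives posterior P(jar A | data) = 0.58388, P(jar B | data) = 0.072084, P(jar C | data) = 0.34404.
So P(white next | data) = Σ P(white next | H) P(H | data) = (1/3)(0.58388) + (0)(0.072084) + (2/5)(0.34404) = 0.33224.

0.332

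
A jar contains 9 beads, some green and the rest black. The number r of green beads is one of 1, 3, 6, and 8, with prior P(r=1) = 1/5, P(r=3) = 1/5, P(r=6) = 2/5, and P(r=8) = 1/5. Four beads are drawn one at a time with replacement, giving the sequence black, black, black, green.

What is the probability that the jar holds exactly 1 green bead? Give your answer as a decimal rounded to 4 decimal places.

Compute the likelihood of the observed sequence for each case: P(data | r = 1) = (8/9)(8/9)(8/9)(1/9) = 0.078037; P(data | r = 3) = (6/9)(6/9)(6/9)(3/9) = 0.098765; P(data | r = 6) = (3/9)(3/9)(3/9)(6/9) = 0.024691; P(data | r = 8) = (1/9)(1/9)(1/9)(8/9) = 0.0012193.
Multiplying each by its prior: 1/5 · 0.078037 = 0.015607, 1/5 · 0.098765 = 0.019753, 2/5 · 0.024691 = 0.0098765, 1/5 · 0.0012193 = 0.00024387; with total 0.045481.
So P(r = 1 | data) = (0.015607) / (0.045481) = 0.34316.

0.3432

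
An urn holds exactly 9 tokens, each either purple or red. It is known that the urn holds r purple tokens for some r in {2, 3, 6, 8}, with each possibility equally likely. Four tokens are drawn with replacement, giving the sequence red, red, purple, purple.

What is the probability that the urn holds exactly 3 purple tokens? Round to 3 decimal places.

The likelihood of the observed sequence under each hypothesis: P(data | r = 2) = (7/9)(7/9)(2/9)(2/9) = 0.029873; P(data | r = 3) = (6/9)(6/9)(3/9)(3/9) = 0.049383; P(data | r = 6) = (3/9)(3/9)(6/9)(6/9) = 0.049383; P(data | r = 8) = (1/9)(1/9)(8/9)(8/9) = 0.0097546.
Weighting by the prior gives 1/4 · 0.029873 = 0.0074684, 1/4 · 0.049383 = 0.012346, 1/4 · 0.049383 = 0.012346, 1/4 · 0.0097546 = 0.0024387; these sum to 0.034598.
Therefore the posterior P(r = 3 | data) = (0.012346) / (0.034598) = 0.35683.

0.357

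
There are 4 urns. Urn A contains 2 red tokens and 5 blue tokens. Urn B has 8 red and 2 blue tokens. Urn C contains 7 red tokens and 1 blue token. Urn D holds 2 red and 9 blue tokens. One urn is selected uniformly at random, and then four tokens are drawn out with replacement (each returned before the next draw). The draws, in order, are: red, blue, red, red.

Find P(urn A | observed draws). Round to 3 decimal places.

0.080

Under each hypothesis, the probability of the observed sequence is: P(data | urn A) = (2/7)(5/7)(2/7)(2/7) = 0.01666; P(data | urn B) = (8/10)(2/10)(8/10)(8/10) = 0.1024; P(data | urn C) = (7/8)(1/8)(7/8)(7/8) = 0.08374; P(data | urn D) = (2/11)(9/11)(2/11)(2/11) = 0.0049177.
Multiplying each by its prior: 1/4 · 0.01666 = 0.0041649, 1/4 · 0.1024 = 0.0256, 1/4 · 0.08374 = 0.020935, 1/4 · 0.0049177 = 0.0012294; summing to 0.051929.
Therefore the posterior P(urn A | data) = (0.0041649) / (0.051929) = 0.080204.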